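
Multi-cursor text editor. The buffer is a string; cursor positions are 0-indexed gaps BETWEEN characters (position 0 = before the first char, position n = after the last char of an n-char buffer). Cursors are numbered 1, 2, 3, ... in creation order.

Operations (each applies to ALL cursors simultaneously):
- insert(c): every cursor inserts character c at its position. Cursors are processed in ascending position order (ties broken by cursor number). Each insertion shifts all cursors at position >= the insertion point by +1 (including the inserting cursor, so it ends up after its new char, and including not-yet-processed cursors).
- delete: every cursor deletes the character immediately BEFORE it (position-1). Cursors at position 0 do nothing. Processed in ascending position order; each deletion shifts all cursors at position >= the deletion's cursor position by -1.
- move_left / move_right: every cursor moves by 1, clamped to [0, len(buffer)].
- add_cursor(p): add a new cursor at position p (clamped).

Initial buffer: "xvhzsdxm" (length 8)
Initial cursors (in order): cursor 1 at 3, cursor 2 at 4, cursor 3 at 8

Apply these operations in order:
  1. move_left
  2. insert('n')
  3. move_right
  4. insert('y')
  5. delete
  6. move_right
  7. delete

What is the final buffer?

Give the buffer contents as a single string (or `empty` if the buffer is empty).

After op 1 (move_left): buffer="xvhzsdxm" (len 8), cursors c1@2 c2@3 c3@7, authorship ........
After op 2 (insert('n')): buffer="xvnhnzsdxnm" (len 11), cursors c1@3 c2@5 c3@10, authorship ..1.2....3.
After op 3 (move_right): buffer="xvnhnzsdxnm" (len 11), cursors c1@4 c2@6 c3@11, authorship ..1.2....3.
After op 4 (insert('y')): buffer="xvnhynzysdxnmy" (len 14), cursors c1@5 c2@8 c3@14, authorship ..1.12.2...3.3
After op 5 (delete): buffer="xvnhnzsdxnm" (len 11), cursors c1@4 c2@6 c3@11, authorship ..1.2....3.
After op 6 (move_right): buffer="xvnhnzsdxnm" (len 11), cursors c1@5 c2@7 c3@11, authorship ..1.2....3.
After op 7 (delete): buffer="xvnhzdxn" (len 8), cursors c1@4 c2@5 c3@8, authorship ..1....3

Answer: xvnhzdxn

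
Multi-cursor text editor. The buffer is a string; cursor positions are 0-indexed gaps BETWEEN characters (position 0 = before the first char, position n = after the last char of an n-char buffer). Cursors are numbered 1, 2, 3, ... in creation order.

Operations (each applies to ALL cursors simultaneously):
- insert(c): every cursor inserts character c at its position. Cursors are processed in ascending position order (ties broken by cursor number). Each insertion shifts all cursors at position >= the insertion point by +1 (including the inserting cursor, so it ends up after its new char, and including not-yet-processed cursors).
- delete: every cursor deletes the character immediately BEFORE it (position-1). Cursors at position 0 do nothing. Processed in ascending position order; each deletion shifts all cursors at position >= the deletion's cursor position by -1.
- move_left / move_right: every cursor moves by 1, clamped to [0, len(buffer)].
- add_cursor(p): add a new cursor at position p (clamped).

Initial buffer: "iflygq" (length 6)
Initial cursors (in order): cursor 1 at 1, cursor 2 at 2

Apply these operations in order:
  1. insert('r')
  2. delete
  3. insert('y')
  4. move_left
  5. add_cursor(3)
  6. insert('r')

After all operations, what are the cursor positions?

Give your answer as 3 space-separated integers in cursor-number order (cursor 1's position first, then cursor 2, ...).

After op 1 (insert('r')): buffer="irfrlygq" (len 8), cursors c1@2 c2@4, authorship .1.2....
After op 2 (delete): buffer="iflygq" (len 6), cursors c1@1 c2@2, authorship ......
After op 3 (insert('y')): buffer="iyfylygq" (len 8), cursors c1@2 c2@4, authorship .1.2....
After op 4 (move_left): buffer="iyfylygq" (len 8), cursors c1@1 c2@3, authorship .1.2....
After op 5 (add_cursor(3)): buffer="iyfylygq" (len 8), cursors c1@1 c2@3 c3@3, authorship .1.2....
After op 6 (insert('r')): buffer="iryfrrylygq" (len 11), cursors c1@2 c2@6 c3@6, authorship .11.232....

Answer: 2 6 6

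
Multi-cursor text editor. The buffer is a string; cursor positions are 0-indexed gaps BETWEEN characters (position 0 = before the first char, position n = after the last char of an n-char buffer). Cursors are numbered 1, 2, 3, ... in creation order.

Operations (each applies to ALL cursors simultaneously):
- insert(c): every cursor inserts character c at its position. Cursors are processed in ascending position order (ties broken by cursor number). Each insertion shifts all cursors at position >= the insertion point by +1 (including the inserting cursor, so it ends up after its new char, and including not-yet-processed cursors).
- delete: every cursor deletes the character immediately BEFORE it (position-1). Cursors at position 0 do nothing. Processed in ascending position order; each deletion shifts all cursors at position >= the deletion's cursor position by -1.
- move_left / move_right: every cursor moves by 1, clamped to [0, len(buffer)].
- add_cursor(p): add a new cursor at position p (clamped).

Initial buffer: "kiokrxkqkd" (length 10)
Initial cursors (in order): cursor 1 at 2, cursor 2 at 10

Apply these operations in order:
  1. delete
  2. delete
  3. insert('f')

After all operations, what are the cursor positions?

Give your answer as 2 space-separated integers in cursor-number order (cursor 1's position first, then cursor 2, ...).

Answer: 1 8

Derivation:
After op 1 (delete): buffer="kokrxkqk" (len 8), cursors c1@1 c2@8, authorship ........
After op 2 (delete): buffer="okrxkq" (len 6), cursors c1@0 c2@6, authorship ......
After op 3 (insert('f')): buffer="fokrxkqf" (len 8), cursors c1@1 c2@8, authorship 1......2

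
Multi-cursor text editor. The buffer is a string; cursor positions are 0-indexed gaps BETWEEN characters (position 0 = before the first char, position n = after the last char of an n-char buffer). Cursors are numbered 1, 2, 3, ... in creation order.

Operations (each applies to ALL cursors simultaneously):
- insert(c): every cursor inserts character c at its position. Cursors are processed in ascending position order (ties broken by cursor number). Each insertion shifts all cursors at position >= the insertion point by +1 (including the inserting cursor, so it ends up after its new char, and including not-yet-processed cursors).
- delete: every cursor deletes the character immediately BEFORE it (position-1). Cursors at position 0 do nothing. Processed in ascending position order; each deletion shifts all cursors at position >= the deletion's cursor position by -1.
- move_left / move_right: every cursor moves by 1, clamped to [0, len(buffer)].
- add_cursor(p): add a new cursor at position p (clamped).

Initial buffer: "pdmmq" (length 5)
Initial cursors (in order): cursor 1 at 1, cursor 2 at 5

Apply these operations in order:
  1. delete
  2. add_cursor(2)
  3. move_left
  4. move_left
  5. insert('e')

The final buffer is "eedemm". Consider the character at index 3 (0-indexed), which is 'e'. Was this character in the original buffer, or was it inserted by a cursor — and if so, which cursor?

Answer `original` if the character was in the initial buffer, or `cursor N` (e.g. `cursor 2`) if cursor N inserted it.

Answer: cursor 2

Derivation:
After op 1 (delete): buffer="dmm" (len 3), cursors c1@0 c2@3, authorship ...
After op 2 (add_cursor(2)): buffer="dmm" (len 3), cursors c1@0 c3@2 c2@3, authorship ...
After op 3 (move_left): buffer="dmm" (len 3), cursors c1@0 c3@1 c2@2, authorship ...
After op 4 (move_left): buffer="dmm" (len 3), cursors c1@0 c3@0 c2@1, authorship ...
After op 5 (insert('e')): buffer="eedemm" (len 6), cursors c1@2 c3@2 c2@4, authorship 13.2..
Authorship (.=original, N=cursor N): 1 3 . 2 . .
Index 3: author = 2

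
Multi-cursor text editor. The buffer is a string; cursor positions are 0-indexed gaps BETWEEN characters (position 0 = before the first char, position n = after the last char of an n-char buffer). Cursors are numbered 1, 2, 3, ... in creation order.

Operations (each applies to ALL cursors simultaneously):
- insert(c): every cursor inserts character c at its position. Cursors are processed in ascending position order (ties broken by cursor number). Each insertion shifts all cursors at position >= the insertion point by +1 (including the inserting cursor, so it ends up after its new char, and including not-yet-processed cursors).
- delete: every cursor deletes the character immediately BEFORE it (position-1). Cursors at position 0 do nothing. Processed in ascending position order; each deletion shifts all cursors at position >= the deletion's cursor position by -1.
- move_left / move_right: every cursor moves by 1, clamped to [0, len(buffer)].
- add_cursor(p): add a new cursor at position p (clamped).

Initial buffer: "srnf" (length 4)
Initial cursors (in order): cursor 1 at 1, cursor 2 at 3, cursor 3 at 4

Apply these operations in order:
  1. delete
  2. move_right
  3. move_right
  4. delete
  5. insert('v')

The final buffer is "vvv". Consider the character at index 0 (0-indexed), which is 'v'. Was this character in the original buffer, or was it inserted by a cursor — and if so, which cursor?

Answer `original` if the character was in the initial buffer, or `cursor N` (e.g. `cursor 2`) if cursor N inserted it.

After op 1 (delete): buffer="r" (len 1), cursors c1@0 c2@1 c3@1, authorship .
After op 2 (move_right): buffer="r" (len 1), cursors c1@1 c2@1 c3@1, authorship .
After op 3 (move_right): buffer="r" (len 1), cursors c1@1 c2@1 c3@1, authorship .
After op 4 (delete): buffer="" (len 0), cursors c1@0 c2@0 c3@0, authorship 
After op 5 (insert('v')): buffer="vvv" (len 3), cursors c1@3 c2@3 c3@3, authorship 123
Authorship (.=original, N=cursor N): 1 2 3
Index 0: author = 1

Answer: cursor 1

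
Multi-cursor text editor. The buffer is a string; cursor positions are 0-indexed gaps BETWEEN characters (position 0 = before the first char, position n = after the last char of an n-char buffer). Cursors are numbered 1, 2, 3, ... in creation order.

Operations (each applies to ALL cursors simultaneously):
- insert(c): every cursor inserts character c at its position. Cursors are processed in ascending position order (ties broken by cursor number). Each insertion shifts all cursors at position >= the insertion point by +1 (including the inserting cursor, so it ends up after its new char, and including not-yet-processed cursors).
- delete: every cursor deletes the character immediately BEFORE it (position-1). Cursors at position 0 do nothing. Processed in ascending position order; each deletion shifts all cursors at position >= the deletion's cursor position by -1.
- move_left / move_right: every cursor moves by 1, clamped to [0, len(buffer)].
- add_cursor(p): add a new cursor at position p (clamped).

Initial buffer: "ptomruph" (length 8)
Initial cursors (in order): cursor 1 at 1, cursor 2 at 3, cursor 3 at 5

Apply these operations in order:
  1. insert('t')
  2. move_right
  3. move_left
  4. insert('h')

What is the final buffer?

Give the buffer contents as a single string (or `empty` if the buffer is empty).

Answer: pthtothmrthuph

Derivation:
After op 1 (insert('t')): buffer="pttotmrtuph" (len 11), cursors c1@2 c2@5 c3@8, authorship .1..2..3...
After op 2 (move_right): buffer="pttotmrtuph" (len 11), cursors c1@3 c2@6 c3@9, authorship .1..2..3...
After op 3 (move_left): buffer="pttotmrtuph" (len 11), cursors c1@2 c2@5 c3@8, authorship .1..2..3...
After op 4 (insert('h')): buffer="pthtothmrthuph" (len 14), cursors c1@3 c2@7 c3@11, authorship .11..22..33...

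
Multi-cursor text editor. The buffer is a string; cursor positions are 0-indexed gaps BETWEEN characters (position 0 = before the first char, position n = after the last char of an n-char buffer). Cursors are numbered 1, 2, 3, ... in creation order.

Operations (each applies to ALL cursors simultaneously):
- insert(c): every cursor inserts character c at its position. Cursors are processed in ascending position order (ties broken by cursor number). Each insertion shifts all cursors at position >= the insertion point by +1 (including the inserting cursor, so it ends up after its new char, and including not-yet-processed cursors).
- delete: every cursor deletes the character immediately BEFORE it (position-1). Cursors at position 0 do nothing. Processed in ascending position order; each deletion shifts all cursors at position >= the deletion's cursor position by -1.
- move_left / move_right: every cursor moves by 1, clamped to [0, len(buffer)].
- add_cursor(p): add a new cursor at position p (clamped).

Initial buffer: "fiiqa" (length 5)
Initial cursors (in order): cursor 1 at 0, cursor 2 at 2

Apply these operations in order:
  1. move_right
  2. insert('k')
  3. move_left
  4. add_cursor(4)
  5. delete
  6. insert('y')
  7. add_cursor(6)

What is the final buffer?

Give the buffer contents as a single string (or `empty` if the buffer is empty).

Answer: ykyykqa

Derivation:
After op 1 (move_right): buffer="fiiqa" (len 5), cursors c1@1 c2@3, authorship .....
After op 2 (insert('k')): buffer="fkiikqa" (len 7), cursors c1@2 c2@5, authorship .1..2..
After op 3 (move_left): buffer="fkiikqa" (len 7), cursors c1@1 c2@4, authorship .1..2..
After op 4 (add_cursor(4)): buffer="fkiikqa" (len 7), cursors c1@1 c2@4 c3@4, authorship .1..2..
After op 5 (delete): buffer="kkqa" (len 4), cursors c1@0 c2@1 c3@1, authorship 12..
After op 6 (insert('y')): buffer="ykyykqa" (len 7), cursors c1@1 c2@4 c3@4, authorship 11232..
After op 7 (add_cursor(6)): buffer="ykyykqa" (len 7), cursors c1@1 c2@4 c3@4 c4@6, authorship 11232..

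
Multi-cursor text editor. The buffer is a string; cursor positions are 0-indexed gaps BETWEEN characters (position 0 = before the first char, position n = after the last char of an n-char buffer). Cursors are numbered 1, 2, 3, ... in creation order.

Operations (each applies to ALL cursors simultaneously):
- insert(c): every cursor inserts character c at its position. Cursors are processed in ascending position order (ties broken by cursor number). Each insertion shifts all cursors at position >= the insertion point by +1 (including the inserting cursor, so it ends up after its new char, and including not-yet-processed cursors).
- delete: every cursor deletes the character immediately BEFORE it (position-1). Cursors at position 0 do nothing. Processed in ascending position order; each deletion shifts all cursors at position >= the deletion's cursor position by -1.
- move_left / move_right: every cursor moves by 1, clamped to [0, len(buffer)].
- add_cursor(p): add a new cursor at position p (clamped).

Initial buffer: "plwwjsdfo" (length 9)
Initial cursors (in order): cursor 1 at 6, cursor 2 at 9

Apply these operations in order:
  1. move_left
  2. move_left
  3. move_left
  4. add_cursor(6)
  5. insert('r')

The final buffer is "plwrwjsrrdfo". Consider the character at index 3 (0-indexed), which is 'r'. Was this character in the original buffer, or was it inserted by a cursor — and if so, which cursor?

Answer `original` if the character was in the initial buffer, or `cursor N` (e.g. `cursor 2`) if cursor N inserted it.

After op 1 (move_left): buffer="plwwjsdfo" (len 9), cursors c1@5 c2@8, authorship .........
After op 2 (move_left): buffer="plwwjsdfo" (len 9), cursors c1@4 c2@7, authorship .........
After op 3 (move_left): buffer="plwwjsdfo" (len 9), cursors c1@3 c2@6, authorship .........
After op 4 (add_cursor(6)): buffer="plwwjsdfo" (len 9), cursors c1@3 c2@6 c3@6, authorship .........
After op 5 (insert('r')): buffer="plwrwjsrrdfo" (len 12), cursors c1@4 c2@9 c3@9, authorship ...1...23...
Authorship (.=original, N=cursor N): . . . 1 . . . 2 3 . . .
Index 3: author = 1

Answer: cursor 1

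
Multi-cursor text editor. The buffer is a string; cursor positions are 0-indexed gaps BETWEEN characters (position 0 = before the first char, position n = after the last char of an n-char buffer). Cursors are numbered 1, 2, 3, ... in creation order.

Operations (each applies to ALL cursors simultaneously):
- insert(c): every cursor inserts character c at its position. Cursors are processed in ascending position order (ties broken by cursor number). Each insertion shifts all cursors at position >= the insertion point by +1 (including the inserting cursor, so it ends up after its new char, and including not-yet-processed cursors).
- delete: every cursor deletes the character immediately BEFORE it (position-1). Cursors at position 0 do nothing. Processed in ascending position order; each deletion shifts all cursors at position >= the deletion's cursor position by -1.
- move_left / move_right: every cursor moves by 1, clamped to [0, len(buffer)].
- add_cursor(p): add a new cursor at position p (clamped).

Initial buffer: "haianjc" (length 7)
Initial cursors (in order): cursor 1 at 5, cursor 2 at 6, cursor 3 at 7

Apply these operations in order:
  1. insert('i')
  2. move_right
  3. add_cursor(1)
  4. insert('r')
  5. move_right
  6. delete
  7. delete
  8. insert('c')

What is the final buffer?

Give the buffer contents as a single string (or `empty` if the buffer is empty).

Answer: hcianijccc

Derivation:
After op 1 (insert('i')): buffer="haianijici" (len 10), cursors c1@6 c2@8 c3@10, authorship .....1.2.3
After op 2 (move_right): buffer="haianijici" (len 10), cursors c1@7 c2@9 c3@10, authorship .....1.2.3
After op 3 (add_cursor(1)): buffer="haianijici" (len 10), cursors c4@1 c1@7 c2@9 c3@10, authorship .....1.2.3
After op 4 (insert('r')): buffer="hraianijricrir" (len 14), cursors c4@2 c1@9 c2@12 c3@14, authorship .4....1.12.233
After op 5 (move_right): buffer="hraianijricrir" (len 14), cursors c4@3 c1@10 c2@13 c3@14, authorship .4....1.12.233
After op 6 (delete): buffer="hrianijrcr" (len 10), cursors c4@2 c1@8 c2@10 c3@10, authorship .4...1.1.2
After op 7 (delete): buffer="hianij" (len 6), cursors c4@1 c1@6 c2@6 c3@6, authorship ....1.
After op 8 (insert('c')): buffer="hcianijccc" (len 10), cursors c4@2 c1@10 c2@10 c3@10, authorship .4...1.123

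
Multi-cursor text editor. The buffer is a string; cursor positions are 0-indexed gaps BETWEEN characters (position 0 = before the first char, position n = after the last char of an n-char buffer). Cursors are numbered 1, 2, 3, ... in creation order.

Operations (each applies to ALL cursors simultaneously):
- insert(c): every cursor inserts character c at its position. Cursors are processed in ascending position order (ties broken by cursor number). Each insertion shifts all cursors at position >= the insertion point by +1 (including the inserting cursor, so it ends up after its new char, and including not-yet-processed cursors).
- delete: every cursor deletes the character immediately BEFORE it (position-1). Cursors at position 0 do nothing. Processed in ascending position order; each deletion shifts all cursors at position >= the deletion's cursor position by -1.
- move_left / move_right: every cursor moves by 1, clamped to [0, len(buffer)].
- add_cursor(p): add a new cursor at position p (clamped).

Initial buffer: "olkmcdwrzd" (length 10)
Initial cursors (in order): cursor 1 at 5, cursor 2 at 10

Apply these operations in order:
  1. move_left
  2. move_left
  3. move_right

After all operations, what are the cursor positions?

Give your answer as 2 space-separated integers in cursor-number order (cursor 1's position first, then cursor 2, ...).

After op 1 (move_left): buffer="olkmcdwrzd" (len 10), cursors c1@4 c2@9, authorship ..........
After op 2 (move_left): buffer="olkmcdwrzd" (len 10), cursors c1@3 c2@8, authorship ..........
After op 3 (move_right): buffer="olkmcdwrzd" (len 10), cursors c1@4 c2@9, authorship ..........

Answer: 4 9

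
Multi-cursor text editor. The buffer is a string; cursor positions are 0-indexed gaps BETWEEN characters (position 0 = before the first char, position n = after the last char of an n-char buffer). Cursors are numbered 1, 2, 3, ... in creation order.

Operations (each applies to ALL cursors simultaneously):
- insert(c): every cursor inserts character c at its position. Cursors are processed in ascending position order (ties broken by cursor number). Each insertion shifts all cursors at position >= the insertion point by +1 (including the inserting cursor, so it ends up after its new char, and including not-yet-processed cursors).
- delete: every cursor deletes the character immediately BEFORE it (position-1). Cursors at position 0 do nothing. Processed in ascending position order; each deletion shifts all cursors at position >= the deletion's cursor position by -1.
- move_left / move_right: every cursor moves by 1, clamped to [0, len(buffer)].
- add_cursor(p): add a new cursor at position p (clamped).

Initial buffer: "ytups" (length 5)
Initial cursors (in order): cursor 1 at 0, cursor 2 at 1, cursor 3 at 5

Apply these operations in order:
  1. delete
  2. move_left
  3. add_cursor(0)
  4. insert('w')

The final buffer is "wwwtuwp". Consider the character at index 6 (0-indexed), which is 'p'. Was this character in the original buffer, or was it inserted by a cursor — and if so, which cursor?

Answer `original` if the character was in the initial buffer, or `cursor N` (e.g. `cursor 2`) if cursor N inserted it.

After op 1 (delete): buffer="tup" (len 3), cursors c1@0 c2@0 c3@3, authorship ...
After op 2 (move_left): buffer="tup" (len 3), cursors c1@0 c2@0 c3@2, authorship ...
After op 3 (add_cursor(0)): buffer="tup" (len 3), cursors c1@0 c2@0 c4@0 c3@2, authorship ...
After op 4 (insert('w')): buffer="wwwtuwp" (len 7), cursors c1@3 c2@3 c4@3 c3@6, authorship 124..3.
Authorship (.=original, N=cursor N): 1 2 4 . . 3 .
Index 6: author = original

Answer: original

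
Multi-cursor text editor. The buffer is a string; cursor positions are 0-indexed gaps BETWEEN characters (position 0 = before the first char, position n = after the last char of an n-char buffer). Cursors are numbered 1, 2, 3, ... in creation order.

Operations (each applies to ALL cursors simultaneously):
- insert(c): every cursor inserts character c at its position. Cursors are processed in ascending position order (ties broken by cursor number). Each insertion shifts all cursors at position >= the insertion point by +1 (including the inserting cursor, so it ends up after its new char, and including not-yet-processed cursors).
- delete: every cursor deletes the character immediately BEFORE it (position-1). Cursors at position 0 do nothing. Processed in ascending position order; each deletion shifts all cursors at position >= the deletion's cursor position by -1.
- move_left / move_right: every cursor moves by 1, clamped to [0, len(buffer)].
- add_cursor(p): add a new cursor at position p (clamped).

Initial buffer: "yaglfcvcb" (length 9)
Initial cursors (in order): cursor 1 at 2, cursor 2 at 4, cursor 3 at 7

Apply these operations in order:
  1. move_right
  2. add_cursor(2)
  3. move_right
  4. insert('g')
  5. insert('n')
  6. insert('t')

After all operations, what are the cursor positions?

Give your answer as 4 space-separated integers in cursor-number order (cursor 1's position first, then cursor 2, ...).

Answer: 10 15 21 6

Derivation:
After op 1 (move_right): buffer="yaglfcvcb" (len 9), cursors c1@3 c2@5 c3@8, authorship .........
After op 2 (add_cursor(2)): buffer="yaglfcvcb" (len 9), cursors c4@2 c1@3 c2@5 c3@8, authorship .........
After op 3 (move_right): buffer="yaglfcvcb" (len 9), cursors c4@3 c1@4 c2@6 c3@9, authorship .........
After op 4 (insert('g')): buffer="yagglgfcgvcbg" (len 13), cursors c4@4 c1@6 c2@9 c3@13, authorship ...4.1..2...3
After op 5 (insert('n')): buffer="yaggnlgnfcgnvcbgn" (len 17), cursors c4@5 c1@8 c2@12 c3@17, authorship ...44.11..22...33
After op 6 (insert('t')): buffer="yaggntlgntfcgntvcbgnt" (len 21), cursors c4@6 c1@10 c2@15 c3@21, authorship ...444.111..222...333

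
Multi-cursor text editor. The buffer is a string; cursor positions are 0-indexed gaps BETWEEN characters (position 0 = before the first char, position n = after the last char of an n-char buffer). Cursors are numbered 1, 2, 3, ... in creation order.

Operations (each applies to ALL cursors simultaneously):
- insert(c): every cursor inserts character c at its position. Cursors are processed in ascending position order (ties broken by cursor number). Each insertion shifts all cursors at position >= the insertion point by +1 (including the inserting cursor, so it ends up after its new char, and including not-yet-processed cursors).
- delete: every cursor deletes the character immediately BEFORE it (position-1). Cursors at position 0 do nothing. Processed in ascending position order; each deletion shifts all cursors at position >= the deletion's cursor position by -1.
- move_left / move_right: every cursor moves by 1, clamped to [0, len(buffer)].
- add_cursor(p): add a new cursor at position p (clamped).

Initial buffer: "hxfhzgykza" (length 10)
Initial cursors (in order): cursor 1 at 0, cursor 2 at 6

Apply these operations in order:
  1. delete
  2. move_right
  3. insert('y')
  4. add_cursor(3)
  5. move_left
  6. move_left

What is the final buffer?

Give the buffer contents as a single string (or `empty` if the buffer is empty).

After op 1 (delete): buffer="hxfhzykza" (len 9), cursors c1@0 c2@5, authorship .........
After op 2 (move_right): buffer="hxfhzykza" (len 9), cursors c1@1 c2@6, authorship .........
After op 3 (insert('y')): buffer="hyxfhzyykza" (len 11), cursors c1@2 c2@8, authorship .1.....2...
After op 4 (add_cursor(3)): buffer="hyxfhzyykza" (len 11), cursors c1@2 c3@3 c2@8, authorship .1.....2...
After op 5 (move_left): buffer="hyxfhzyykza" (len 11), cursors c1@1 c3@2 c2@7, authorship .1.....2...
After op 6 (move_left): buffer="hyxfhzyykza" (len 11), cursors c1@0 c3@1 c2@6, authorship .1.....2...

Answer: hyxfhzyykza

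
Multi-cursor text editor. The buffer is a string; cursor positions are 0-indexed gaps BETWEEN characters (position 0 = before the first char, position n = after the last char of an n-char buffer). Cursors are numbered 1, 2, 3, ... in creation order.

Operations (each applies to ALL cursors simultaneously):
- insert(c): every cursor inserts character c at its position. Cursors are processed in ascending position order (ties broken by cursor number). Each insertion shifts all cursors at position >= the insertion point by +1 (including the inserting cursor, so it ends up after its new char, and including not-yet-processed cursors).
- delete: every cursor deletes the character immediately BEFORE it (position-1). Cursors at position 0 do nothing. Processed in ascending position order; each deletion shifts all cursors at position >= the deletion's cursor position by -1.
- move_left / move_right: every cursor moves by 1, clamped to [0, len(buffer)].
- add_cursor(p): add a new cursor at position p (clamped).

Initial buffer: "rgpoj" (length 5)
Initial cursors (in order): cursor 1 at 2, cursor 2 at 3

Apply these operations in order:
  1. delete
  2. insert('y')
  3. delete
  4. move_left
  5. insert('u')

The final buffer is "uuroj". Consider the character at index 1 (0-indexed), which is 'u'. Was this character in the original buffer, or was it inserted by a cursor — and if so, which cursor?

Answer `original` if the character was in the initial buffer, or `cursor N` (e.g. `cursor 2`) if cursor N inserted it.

After op 1 (delete): buffer="roj" (len 3), cursors c1@1 c2@1, authorship ...
After op 2 (insert('y')): buffer="ryyoj" (len 5), cursors c1@3 c2@3, authorship .12..
After op 3 (delete): buffer="roj" (len 3), cursors c1@1 c2@1, authorship ...
After op 4 (move_left): buffer="roj" (len 3), cursors c1@0 c2@0, authorship ...
After op 5 (insert('u')): buffer="uuroj" (len 5), cursors c1@2 c2@2, authorship 12...
Authorship (.=original, N=cursor N): 1 2 . . .
Index 1: author = 2

Answer: cursor 2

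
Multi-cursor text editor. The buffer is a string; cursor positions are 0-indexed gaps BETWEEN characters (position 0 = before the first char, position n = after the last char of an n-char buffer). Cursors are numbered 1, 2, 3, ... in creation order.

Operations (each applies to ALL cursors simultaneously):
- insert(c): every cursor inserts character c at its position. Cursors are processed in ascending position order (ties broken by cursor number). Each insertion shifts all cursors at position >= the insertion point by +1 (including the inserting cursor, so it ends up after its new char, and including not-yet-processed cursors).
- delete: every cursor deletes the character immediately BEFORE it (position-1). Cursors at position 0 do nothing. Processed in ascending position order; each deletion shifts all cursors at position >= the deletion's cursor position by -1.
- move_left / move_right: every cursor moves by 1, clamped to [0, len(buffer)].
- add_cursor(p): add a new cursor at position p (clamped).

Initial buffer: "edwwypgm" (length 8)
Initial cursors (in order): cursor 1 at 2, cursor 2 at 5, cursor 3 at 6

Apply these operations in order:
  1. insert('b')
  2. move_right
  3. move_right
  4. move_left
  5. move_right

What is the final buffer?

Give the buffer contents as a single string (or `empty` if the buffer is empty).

After op 1 (insert('b')): buffer="edbwwybpbgm" (len 11), cursors c1@3 c2@7 c3@9, authorship ..1...2.3..
After op 2 (move_right): buffer="edbwwybpbgm" (len 11), cursors c1@4 c2@8 c3@10, authorship ..1...2.3..
After op 3 (move_right): buffer="edbwwybpbgm" (len 11), cursors c1@5 c2@9 c3@11, authorship ..1...2.3..
After op 4 (move_left): buffer="edbwwybpbgm" (len 11), cursors c1@4 c2@8 c3@10, authorship ..1...2.3..
After op 5 (move_right): buffer="edbwwybpbgm" (len 11), cursors c1@5 c2@9 c3@11, authorship ..1...2.3..

Answer: edbwwybpbgm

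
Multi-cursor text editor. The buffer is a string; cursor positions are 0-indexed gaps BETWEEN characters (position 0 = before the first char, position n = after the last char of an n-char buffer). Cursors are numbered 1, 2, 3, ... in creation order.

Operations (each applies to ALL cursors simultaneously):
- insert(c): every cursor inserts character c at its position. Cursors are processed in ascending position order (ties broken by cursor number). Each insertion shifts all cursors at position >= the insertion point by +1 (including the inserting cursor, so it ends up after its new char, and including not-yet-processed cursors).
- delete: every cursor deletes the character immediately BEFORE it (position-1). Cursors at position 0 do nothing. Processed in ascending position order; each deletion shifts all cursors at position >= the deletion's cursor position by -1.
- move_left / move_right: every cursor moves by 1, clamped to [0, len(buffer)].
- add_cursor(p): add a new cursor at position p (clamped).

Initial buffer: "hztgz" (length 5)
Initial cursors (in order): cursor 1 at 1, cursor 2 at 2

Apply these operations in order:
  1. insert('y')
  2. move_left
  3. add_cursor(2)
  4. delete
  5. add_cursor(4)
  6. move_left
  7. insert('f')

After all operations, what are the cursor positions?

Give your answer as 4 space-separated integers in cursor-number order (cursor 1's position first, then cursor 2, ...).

Answer: 3 3 3 7

Derivation:
After op 1 (insert('y')): buffer="hyzytgz" (len 7), cursors c1@2 c2@4, authorship .1.2...
After op 2 (move_left): buffer="hyzytgz" (len 7), cursors c1@1 c2@3, authorship .1.2...
After op 3 (add_cursor(2)): buffer="hyzytgz" (len 7), cursors c1@1 c3@2 c2@3, authorship .1.2...
After op 4 (delete): buffer="ytgz" (len 4), cursors c1@0 c2@0 c3@0, authorship 2...
After op 5 (add_cursor(4)): buffer="ytgz" (len 4), cursors c1@0 c2@0 c3@0 c4@4, authorship 2...
After op 6 (move_left): buffer="ytgz" (len 4), cursors c1@0 c2@0 c3@0 c4@3, authorship 2...
After op 7 (insert('f')): buffer="fffytgfz" (len 8), cursors c1@3 c2@3 c3@3 c4@7, authorship 1232..4.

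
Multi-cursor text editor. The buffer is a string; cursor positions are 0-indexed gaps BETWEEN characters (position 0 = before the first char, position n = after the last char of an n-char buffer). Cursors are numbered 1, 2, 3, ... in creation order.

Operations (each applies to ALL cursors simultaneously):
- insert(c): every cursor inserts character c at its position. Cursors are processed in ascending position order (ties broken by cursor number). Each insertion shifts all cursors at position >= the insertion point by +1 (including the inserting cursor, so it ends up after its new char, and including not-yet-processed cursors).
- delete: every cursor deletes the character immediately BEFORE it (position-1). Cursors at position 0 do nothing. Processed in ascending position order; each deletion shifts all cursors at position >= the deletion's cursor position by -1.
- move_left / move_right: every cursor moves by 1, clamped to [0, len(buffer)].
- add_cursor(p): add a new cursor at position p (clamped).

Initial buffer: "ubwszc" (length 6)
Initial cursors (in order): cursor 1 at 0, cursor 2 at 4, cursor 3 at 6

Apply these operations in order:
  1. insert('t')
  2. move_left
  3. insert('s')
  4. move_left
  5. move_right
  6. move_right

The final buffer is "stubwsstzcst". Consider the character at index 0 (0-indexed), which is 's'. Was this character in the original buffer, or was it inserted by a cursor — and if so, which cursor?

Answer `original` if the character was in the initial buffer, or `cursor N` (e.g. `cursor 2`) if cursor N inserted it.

Answer: cursor 1

Derivation:
After op 1 (insert('t')): buffer="tubwstzct" (len 9), cursors c1@1 c2@6 c3@9, authorship 1....2..3
After op 2 (move_left): buffer="tubwstzct" (len 9), cursors c1@0 c2@5 c3@8, authorship 1....2..3
After op 3 (insert('s')): buffer="stubwsstzcst" (len 12), cursors c1@1 c2@7 c3@11, authorship 11....22..33
After op 4 (move_left): buffer="stubwsstzcst" (len 12), cursors c1@0 c2@6 c3@10, authorship 11....22..33
After op 5 (move_right): buffer="stubwsstzcst" (len 12), cursors c1@1 c2@7 c3@11, authorship 11....22..33
After op 6 (move_right): buffer="stubwsstzcst" (len 12), cursors c1@2 c2@8 c3@12, authorship 11....22..33
Authorship (.=original, N=cursor N): 1 1 . . . . 2 2 . . 3 3
Index 0: author = 1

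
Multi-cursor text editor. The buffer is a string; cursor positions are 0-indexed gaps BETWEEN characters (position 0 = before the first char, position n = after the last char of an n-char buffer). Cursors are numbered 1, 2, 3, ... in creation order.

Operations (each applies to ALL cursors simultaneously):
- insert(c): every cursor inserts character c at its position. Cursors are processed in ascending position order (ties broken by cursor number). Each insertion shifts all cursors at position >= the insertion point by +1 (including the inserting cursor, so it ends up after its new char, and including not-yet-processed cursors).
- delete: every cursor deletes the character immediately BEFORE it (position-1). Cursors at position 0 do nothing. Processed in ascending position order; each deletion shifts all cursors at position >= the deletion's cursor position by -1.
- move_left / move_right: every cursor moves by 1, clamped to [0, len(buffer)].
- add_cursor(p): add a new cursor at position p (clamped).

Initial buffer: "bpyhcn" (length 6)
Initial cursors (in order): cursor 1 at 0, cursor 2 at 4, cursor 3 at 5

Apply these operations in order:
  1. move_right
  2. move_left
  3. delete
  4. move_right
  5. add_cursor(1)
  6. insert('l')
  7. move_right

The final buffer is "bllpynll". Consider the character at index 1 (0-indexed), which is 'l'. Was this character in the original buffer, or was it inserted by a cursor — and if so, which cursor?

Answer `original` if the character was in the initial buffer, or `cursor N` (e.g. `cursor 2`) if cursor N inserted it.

After op 1 (move_right): buffer="bpyhcn" (len 6), cursors c1@1 c2@5 c3@6, authorship ......
After op 2 (move_left): buffer="bpyhcn" (len 6), cursors c1@0 c2@4 c3@5, authorship ......
After op 3 (delete): buffer="bpyn" (len 4), cursors c1@0 c2@3 c3@3, authorship ....
After op 4 (move_right): buffer="bpyn" (len 4), cursors c1@1 c2@4 c3@4, authorship ....
After op 5 (add_cursor(1)): buffer="bpyn" (len 4), cursors c1@1 c4@1 c2@4 c3@4, authorship ....
After op 6 (insert('l')): buffer="bllpynll" (len 8), cursors c1@3 c4@3 c2@8 c3@8, authorship .14...23
After op 7 (move_right): buffer="bllpynll" (len 8), cursors c1@4 c4@4 c2@8 c3@8, authorship .14...23
Authorship (.=original, N=cursor N): . 1 4 . . . 2 3
Index 1: author = 1

Answer: cursor 1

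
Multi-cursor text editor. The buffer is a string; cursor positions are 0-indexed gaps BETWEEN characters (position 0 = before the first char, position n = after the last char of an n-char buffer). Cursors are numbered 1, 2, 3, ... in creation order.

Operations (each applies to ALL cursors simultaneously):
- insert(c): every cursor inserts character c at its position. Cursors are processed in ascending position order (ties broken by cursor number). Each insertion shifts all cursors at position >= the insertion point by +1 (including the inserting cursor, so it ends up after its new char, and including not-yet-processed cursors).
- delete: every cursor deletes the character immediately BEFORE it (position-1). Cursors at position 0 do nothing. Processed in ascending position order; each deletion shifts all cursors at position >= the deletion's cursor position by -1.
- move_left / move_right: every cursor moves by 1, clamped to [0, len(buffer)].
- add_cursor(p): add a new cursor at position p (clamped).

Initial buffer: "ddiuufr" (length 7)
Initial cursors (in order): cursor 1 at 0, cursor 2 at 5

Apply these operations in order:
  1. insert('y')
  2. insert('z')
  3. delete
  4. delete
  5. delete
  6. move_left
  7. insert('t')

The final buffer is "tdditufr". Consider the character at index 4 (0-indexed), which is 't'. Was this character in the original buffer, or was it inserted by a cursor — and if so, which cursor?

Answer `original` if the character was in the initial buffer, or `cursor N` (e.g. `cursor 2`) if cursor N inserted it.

Answer: cursor 2

Derivation:
After op 1 (insert('y')): buffer="yddiuuyfr" (len 9), cursors c1@1 c2@7, authorship 1.....2..
After op 2 (insert('z')): buffer="yzddiuuyzfr" (len 11), cursors c1@2 c2@9, authorship 11.....22..
After op 3 (delete): buffer="yddiuuyfr" (len 9), cursors c1@1 c2@7, authorship 1.....2..
After op 4 (delete): buffer="ddiuufr" (len 7), cursors c1@0 c2@5, authorship .......
After op 5 (delete): buffer="ddiufr" (len 6), cursors c1@0 c2@4, authorship ......
After op 6 (move_left): buffer="ddiufr" (len 6), cursors c1@0 c2@3, authorship ......
After op 7 (insert('t')): buffer="tdditufr" (len 8), cursors c1@1 c2@5, authorship 1...2...
Authorship (.=original, N=cursor N): 1 . . . 2 . . .
Index 4: author = 2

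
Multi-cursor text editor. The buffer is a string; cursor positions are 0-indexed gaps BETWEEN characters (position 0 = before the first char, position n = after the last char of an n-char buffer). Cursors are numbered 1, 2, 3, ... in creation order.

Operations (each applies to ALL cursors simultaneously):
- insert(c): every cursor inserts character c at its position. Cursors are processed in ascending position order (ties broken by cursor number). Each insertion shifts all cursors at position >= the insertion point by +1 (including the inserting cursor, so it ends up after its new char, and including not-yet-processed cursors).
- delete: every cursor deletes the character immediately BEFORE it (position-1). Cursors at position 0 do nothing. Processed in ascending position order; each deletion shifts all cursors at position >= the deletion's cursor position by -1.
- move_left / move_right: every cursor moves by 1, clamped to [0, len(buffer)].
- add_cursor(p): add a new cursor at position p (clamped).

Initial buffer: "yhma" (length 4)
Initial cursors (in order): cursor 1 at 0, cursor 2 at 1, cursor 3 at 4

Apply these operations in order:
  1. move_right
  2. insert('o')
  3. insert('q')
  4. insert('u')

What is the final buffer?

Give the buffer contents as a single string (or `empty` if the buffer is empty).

After op 1 (move_right): buffer="yhma" (len 4), cursors c1@1 c2@2 c3@4, authorship ....
After op 2 (insert('o')): buffer="yohomao" (len 7), cursors c1@2 c2@4 c3@7, authorship .1.2..3
After op 3 (insert('q')): buffer="yoqhoqmaoq" (len 10), cursors c1@3 c2@6 c3@10, authorship .11.22..33
After op 4 (insert('u')): buffer="yoquhoqumaoqu" (len 13), cursors c1@4 c2@8 c3@13, authorship .111.222..333

Answer: yoquhoqumaoqu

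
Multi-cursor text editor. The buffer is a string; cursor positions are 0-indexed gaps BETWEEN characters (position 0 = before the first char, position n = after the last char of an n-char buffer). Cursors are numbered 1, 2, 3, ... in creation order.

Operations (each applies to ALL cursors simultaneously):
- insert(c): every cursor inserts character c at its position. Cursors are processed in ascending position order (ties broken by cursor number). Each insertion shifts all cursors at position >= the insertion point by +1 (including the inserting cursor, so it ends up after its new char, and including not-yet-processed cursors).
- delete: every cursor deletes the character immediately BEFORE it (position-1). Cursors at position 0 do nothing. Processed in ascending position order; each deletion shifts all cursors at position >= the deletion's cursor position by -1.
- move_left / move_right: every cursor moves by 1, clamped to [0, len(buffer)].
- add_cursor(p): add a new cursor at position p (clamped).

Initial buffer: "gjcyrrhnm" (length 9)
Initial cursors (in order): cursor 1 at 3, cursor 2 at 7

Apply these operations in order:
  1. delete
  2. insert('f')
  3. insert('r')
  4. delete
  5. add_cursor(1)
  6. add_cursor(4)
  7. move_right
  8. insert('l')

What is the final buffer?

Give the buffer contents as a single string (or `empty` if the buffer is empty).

After op 1 (delete): buffer="gjyrrnm" (len 7), cursors c1@2 c2@5, authorship .......
After op 2 (insert('f')): buffer="gjfyrrfnm" (len 9), cursors c1@3 c2@7, authorship ..1...2..
After op 3 (insert('r')): buffer="gjfryrrfrnm" (len 11), cursors c1@4 c2@9, authorship ..11...22..
After op 4 (delete): buffer="gjfyrrfnm" (len 9), cursors c1@3 c2@7, authorship ..1...2..
After op 5 (add_cursor(1)): buffer="gjfyrrfnm" (len 9), cursors c3@1 c1@3 c2@7, authorship ..1...2..
After op 6 (add_cursor(4)): buffer="gjfyrrfnm" (len 9), cursors c3@1 c1@3 c4@4 c2@7, authorship ..1...2..
After op 7 (move_right): buffer="gjfyrrfnm" (len 9), cursors c3@2 c1@4 c4@5 c2@8, authorship ..1...2..
After op 8 (insert('l')): buffer="gjlfylrlrfnlm" (len 13), cursors c3@3 c1@6 c4@8 c2@12, authorship ..31.1.4.2.2.

Answer: gjlfylrlrfnlm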